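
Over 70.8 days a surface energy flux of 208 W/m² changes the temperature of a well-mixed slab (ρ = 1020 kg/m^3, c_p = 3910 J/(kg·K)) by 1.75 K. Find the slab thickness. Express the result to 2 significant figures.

180 m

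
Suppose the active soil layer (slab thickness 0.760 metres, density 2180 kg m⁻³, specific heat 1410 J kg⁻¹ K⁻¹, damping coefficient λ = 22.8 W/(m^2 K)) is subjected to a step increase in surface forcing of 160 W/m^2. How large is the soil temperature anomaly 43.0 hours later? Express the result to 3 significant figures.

5.47 K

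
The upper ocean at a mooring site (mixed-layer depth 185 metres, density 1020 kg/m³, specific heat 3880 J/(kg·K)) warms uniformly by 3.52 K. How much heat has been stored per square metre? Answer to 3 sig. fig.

2.58×10^9

Areal heat capacity C = ρ c_p D = 1020 × 3880 × 185 = 7.32×10^8 J/(m²·K).
ΔQ = C ΔT = 7.32×10^8 × 3.52 = 2.58×10^9 J/m².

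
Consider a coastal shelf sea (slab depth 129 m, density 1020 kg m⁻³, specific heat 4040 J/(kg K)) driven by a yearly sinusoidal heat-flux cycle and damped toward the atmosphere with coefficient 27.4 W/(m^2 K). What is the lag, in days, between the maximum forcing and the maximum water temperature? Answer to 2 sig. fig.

77 days

Areal heat capacity C = ρ c_p D = 1020 × 4040 × 129 = 5.32×10^8 J m⁻² K⁻¹.
ω = 2π / 3.15×10^7 s = 1.99×10^-7 s⁻¹.
Phase lag φ = arctan(Cω/λ) = arctan(106/27.4) = 1.32 rad.
Time lag = φ / ω = 1.32 / 1.99×10^-7 = 6.61×10^6 s = 76.5 days.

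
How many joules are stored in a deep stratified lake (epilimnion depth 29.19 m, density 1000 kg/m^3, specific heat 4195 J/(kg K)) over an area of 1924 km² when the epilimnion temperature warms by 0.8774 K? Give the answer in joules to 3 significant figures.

2.07×10^17 J

Areal heat capacity C = ρ c_p D = 1000 × 4195 × 29.19 = 1.22×10^8 J m⁻² K⁻¹.
Heat per unit area: q = C ΔT = 1.22×10^8 × 0.8774 = 1.07×10^8 J/m².
Total heat: Q = q × A = 1.07×10^8 × (1924 × 10⁶ m²) = 2.07×10^17 J.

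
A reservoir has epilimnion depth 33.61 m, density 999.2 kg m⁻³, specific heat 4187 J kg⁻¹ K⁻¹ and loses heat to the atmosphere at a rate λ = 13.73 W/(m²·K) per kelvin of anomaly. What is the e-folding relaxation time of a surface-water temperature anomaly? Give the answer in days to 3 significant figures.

Areal heat capacity C = ρ c_p D = 999.2 × 4187 × 33.61 = 1.41×10^8 J/(m²·K).
Relaxation time τ = C / λ = 1.41×10^8 / 13.73 = 1.02×10^7 s.
In days: 1.02×10^7 s / (86400 s/day) = 119 days.

119 days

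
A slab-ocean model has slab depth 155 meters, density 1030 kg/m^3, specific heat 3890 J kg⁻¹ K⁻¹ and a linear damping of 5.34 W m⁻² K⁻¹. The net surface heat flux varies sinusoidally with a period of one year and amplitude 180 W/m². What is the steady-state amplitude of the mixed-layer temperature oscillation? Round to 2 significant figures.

1.5 K

Areal heat capacity C = ρ c_p D = 1030 × 3890 × 155 = 6.21×10^8 J/(m²·K).
Angular frequency ω = 2π / T = 2π / 3.15×10^7 s = 1.99×10^-7 s⁻¹.
√((Cω)² + λ²) = √((124)² + 5.34²) = 124 W/(m²·K).
Amplitude A = F₀ / √((Cω)²+λ²) = 180 / 124 = 1.45 K.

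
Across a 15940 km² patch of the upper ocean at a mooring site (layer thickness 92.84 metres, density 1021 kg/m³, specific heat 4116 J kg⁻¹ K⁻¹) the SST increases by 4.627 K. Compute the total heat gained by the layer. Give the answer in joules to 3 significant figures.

Areal heat capacity C = ρ c_p D = 1021 × 4116 × 92.84 = 3.90×10^8 J/(m²·K).
Heat per unit area: q = C ΔT = 3.90×10^8 × 4.627 = 1.81×10^9 J/m².
Total heat: Q = q × A = 1.81×10^9 × (15940 × 10⁶ m²) = 2.88×10^19 J.

2.88×10^19 J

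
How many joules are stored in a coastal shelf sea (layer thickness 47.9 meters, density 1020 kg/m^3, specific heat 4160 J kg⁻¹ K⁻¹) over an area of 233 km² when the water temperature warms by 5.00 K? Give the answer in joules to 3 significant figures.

2.37×10^17 J

Areal heat capacity C = ρ c_p D = 1020 × 4160 × 47.9 = 2.03×10^8 J/(m^2 K).
Heat per unit area: q = C ΔT = 2.03×10^8 × 5.00 = 1.02×10^9 J/m².
Total heat: Q = q × A = 1.02×10^9 × (233 × 10⁶ m²) = 2.37×10^17 J.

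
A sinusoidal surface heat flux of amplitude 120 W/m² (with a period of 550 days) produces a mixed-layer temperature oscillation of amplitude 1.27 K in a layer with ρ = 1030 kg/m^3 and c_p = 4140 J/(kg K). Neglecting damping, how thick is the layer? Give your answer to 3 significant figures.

168 m

ω = 2π / 4.75×10^7 s = 1.32×10^-7 s⁻¹.
Required C = F₀ / (A ω) = 120 / (1.27 × 1.32×10^-7) = 7.15×10^8 J/(m²·K).
D = C / (ρ c_p) = 7.15×10^8 / (1030 × 4140) = 168 m.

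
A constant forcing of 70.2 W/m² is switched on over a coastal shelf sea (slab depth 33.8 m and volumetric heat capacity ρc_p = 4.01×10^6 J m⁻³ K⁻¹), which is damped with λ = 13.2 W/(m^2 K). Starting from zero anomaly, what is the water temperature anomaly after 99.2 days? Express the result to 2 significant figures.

3.0 K

Areal heat capacity C = ρc_p × D = 4.01×10^6 × 33.8 = 1.36×10^8 J/(m²·K).
τ = C / λ = 1.36×10^8 / 13.2 = 1.03×10^7 s.
Equilibrium anomaly ΔT_eq = F / λ = 70.2 / 13.2 = 5.32 K.
t = 99.2 days = 8.57×10^6 s, so t/τ = 0.835.
ΔT(t) = ΔT_eq (1 − e^(−t/τ)) = 5.32 × (1 − e^−0.835) = 3.01 K.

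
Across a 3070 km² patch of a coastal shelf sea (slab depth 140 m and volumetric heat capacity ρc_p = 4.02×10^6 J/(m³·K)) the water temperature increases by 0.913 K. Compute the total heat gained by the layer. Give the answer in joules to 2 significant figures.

1.6×10^18 J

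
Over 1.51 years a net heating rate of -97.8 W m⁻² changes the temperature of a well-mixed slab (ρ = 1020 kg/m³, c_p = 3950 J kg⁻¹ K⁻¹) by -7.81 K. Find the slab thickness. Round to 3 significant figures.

Heat input Q = F Δt = -97.8 × 4.77×10^7 s = -4.66×10^9 J/m².
Required areal heat capacity C = Q / ΔT = 5.97×10^8 J/(m²·K).
Depth D = C / (ρ c_p) = 5.97×10^8 / (1020 × 3950) = 148 m.

148 m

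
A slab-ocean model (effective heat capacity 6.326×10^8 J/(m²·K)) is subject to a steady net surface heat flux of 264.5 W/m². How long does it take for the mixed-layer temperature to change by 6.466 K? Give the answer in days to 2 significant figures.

180 days

Areal heat capacity C = 6.326×10^8 J/(m²·K) (given).
Time required: Δt = C ΔT / F = 6.33×10^8 × 6.466 / 264.5 = 1.55×10^7 s.
In days: 1.55×10^7 s / (86400 s/day) = 179 days.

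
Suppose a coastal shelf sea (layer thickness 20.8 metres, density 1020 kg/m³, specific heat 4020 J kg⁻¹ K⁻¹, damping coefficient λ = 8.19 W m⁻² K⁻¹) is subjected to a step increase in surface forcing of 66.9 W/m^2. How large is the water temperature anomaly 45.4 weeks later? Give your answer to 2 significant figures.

Areal heat capacity C = ρ c_p D = 1020 × 4020 × 20.8 = 8.53×10^7 J m⁻² K⁻¹.
τ = C / λ = 8.53×10^7 / 8.19 = 1.04×10^7 s.
Equilibrium anomaly ΔT_eq = F / λ = 66.9 / 8.19 = 8.17 K.
t = 45.4 weeks = 2.75×10^7 s, so t/τ = 2.64.
ΔT(t) = ΔT_eq (1 − e^(−t/τ)) = 8.17 × (1 − e^−2.64) = 7.58 K.

7.6 K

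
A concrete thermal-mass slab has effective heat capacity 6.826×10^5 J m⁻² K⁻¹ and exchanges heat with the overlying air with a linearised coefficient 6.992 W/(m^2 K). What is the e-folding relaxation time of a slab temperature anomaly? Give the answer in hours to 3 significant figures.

Areal heat capacity C = 6.826×10^5 J m⁻² K⁻¹ (given).
Relaxation time τ = C / λ = 6.83×10^5 / 6.992 = 97600 s.
In hours: 97600 s / (3600 s/hour) = 27.1 hours.

27.1 hours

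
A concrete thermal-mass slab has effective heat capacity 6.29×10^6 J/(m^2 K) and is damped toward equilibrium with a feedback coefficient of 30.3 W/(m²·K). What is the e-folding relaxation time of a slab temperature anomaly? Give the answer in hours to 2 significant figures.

Areal heat capacity C = 6.29×10^6 J/(m^2 K) (given).
Relaxation time τ = C / λ = 6.29×10^6 / 30.3 = 2.08×10^5 s.
In hours: 2.08×10^5 s / (3600 s/hour) = 57.7 hours.

58 hours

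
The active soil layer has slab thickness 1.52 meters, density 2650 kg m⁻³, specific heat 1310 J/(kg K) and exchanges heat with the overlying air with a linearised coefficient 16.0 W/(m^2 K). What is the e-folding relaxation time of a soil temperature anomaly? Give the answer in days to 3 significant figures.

3.82 days

Areal heat capacity C = ρ c_p D = 2650 × 1310 × 1.52 = 5.28×10^6 J/(m^2 K).
Relaxation time τ = C / λ = 5.28×10^6 / 16.0 = 3.30×10^5 s.
In days: 3.30×10^5 s / (86400 s/day) = 3.82 days.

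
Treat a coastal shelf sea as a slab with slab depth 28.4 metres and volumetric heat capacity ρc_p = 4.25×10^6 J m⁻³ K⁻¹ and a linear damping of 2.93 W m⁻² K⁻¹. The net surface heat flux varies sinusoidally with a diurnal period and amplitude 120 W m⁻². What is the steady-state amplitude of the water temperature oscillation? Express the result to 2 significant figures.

0.014 K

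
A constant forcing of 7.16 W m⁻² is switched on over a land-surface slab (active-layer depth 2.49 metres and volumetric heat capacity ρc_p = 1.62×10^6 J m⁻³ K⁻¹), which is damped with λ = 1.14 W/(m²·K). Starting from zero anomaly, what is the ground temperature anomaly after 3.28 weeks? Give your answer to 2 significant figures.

Areal heat capacity C = ρc_p × D = 1.62×10^6 × 2.49 = 4.03×10^6 J/(m²·K).
τ = C / λ = 4.03×10^6 / 1.14 = 3.54×10^6 s.
Equilibrium anomaly ΔT_eq = F / λ = 7.16 / 1.14 = 6.28 K.
t = 3.28 weeks = 1.98×10^6 s, so t/τ = 0.561.
ΔT(t) = ΔT_eq (1 − e^(−t/τ)) = 6.28 × (1 − e^−0.561) = 2.70 K.

2.7 K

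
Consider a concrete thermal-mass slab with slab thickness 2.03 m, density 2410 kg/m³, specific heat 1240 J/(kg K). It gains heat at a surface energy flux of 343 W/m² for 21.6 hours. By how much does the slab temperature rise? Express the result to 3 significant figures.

4.40 K

Areal heat capacity C = ρ c_p D = 2410 × 1240 × 2.03 = 6.07×10^6 J/(m^2 K).
Net heat input Q = F Δt = 343 × (21.6 hours × 3600 s/hour) = 2.67×10^7 J/m².
ΔT = Q / C = 2.67×10^7 / 6.07×10^6 = 4.40 K.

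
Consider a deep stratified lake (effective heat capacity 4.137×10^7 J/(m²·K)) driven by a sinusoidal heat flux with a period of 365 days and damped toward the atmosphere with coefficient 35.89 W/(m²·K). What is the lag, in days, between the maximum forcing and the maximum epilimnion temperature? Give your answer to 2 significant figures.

Areal heat capacity C = 4.137×10^7 J/(m²·K) (given).
ω = 2π / 3.15×10^7 s = 1.99×10^-7 s⁻¹.
Phase lag φ = arctan(Cω/λ) = arctan(8.24/35.89) = 0.226 rad.
Time lag = φ / ω = 0.226 / 1.99×10^-7 = 1.13×10^6 s = 13.1 days.

13 days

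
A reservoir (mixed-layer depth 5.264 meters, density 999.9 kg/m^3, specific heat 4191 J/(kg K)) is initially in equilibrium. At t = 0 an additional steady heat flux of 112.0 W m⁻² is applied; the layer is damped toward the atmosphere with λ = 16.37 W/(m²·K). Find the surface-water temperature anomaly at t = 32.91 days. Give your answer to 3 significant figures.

6.01 K

Areal heat capacity C = ρ c_p D = 999.9 × 4191 × 5.264 = 2.21×10^7 J/(m²·K).
τ = C / λ = 2.21×10^7 / 16.37 = 1.35×10^6 s.
Equilibrium anomaly ΔT_eq = F / λ = 112.0 / 16.37 = 6.84 K.
t = 32.91 days = 2.84×10^6 s, so t/τ = 2.11.
ΔT(t) = ΔT_eq (1 − e^(−t/τ)) = 6.84 × (1 − e^−2.11) = 6.01 K.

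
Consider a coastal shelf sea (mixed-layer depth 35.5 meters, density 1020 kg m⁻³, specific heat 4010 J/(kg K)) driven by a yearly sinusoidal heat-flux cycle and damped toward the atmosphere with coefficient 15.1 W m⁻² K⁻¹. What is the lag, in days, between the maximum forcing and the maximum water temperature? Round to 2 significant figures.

63 days

Areal heat capacity C = ρ c_p D = 1020 × 4010 × 35.5 = 1.45×10^8 J m⁻² K⁻¹.
ω = 2π / 3.15×10^7 s = 1.99×10^-7 s⁻¹.
Phase lag φ = arctan(Cω/λ) = arctan(28.9/15.1) = 1.09 rad.
Time lag = φ / ω = 1.09 / 1.99×10^-7 = 5.47×10^6 s = 63.3 days.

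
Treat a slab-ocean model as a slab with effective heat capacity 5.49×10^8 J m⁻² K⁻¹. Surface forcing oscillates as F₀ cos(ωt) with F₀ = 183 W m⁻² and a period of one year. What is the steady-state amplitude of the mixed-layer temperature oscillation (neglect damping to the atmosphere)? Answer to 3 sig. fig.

1.67 K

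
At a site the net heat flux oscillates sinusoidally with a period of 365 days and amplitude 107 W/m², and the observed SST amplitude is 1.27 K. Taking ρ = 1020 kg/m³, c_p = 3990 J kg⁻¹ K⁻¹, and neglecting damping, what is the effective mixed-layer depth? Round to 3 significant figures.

104 m

ω = 2π / 3.15×10^7 s = 1.99×10^-7 s⁻¹.
Required C = F₀ / (A ω) = 107 / (1.27 × 1.99×10^-7) = 4.23×10^8 J/(m²·K).
D = C / (ρ c_p) = 4.23×10^8 / (1020 × 3990) = 104 m.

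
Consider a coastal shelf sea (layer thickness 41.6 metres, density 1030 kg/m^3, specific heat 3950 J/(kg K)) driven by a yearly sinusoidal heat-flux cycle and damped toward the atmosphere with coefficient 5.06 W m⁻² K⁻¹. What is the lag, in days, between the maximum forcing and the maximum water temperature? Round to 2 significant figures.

83 days

Areal heat capacity C = ρ c_p D = 1030 × 3950 × 41.6 = 1.69×10^8 J/(m^2 K).
ω = 2π / 3.15×10^7 s = 1.99×10^-7 s⁻¹.
Phase lag φ = arctan(Cω/λ) = arctan(33.7/5.06) = 1.42 rad.
Time lag = φ / ω = 1.42 / 1.99×10^-7 = 7.14×10^6 s = 82.6 days.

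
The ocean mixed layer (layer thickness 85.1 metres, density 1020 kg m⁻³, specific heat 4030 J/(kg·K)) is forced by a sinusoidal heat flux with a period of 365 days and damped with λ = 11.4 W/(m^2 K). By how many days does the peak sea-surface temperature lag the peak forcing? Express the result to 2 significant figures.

Areal heat capacity C = ρ c_p D = 1020 × 4030 × 85.1 = 3.50×10^8 J m⁻² K⁻¹.
ω = 2π / 3.15×10^7 s = 1.99×10^-7 s⁻¹.
Phase lag φ = arctan(Cω/λ) = arctan(69.7/11.4) = 1.41 rad.
Time lag = φ / ω = 1.41 / 1.99×10^-7 = 7.07×10^6 s = 81.8 days.

82 days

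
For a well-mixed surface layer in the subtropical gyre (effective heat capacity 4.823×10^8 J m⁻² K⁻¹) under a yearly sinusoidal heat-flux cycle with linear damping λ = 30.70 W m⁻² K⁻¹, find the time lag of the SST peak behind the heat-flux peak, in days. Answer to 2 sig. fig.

73 days

Areal heat capacity C = 4.823×10^8 J m⁻² K⁻¹ (given).
ω = 2π / 3.15×10^7 s = 1.99×10^-7 s⁻¹.
Phase lag φ = arctan(Cω/λ) = arctan(96.1/30.70) = 1.26 rad.
Time lag = φ / ω = 1.26 / 1.99×10^-7 = 6.33×10^6 s = 73.3 days.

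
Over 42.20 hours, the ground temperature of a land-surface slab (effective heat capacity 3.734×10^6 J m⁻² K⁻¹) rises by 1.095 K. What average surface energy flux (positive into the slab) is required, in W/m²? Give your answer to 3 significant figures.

Areal heat capacity C = 3.734×10^6 J m⁻² K⁻¹ (given).
Required heat per unit area: Q = C ΔT = 3.73×10^6 × 1.095 = 4.09×10^6 J/m².
Flux F = Q / Δt = 4.09×10^6 / 1.52×10^5 s = 26.9 W/m².

26.9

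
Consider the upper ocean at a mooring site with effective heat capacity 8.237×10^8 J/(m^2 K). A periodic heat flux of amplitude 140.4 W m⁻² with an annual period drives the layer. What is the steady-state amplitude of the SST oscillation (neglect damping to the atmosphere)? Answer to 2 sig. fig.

Areal heat capacity C = 8.237×10^8 J/(m^2 K) (given).
Angular frequency ω = 2π / T = 2π / 3.15×10^7 s = 1.99×10^-7 s⁻¹.
Cω = 8.24×10^8 × 1.99×10^-7 = 164 W/(m²·K).
Amplitude A = F₀ / (Cω) = 140.4 / 164 = 0.856 K.

0.86 K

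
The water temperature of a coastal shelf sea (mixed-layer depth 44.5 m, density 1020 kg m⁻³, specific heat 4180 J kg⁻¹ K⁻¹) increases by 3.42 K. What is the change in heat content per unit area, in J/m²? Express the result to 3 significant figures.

6.49×10^8

Areal heat capacity C = ρ c_p D = 1020 × 4180 × 44.5 = 1.90×10^8 J/(m^2 K).
ΔQ = C ΔT = 1.90×10^8 × 3.42 = 6.49×10^8 J/m².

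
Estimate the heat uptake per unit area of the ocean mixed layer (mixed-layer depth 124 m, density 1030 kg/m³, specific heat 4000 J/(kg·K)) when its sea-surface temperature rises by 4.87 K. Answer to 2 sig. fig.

Areal heat capacity C = ρ c_p D = 1030 × 4000 × 124 = 5.11×10^8 J/(m^2 K).
ΔQ = C ΔT = 5.11×10^8 × 4.87 = 2.49×10^9 J/m².

2.5×10^9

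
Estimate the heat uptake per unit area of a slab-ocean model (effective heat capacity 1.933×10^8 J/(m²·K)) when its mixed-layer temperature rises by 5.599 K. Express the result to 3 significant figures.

Areal heat capacity C = 1.933×10^8 J/(m²·K) (given).
ΔQ = C ΔT = 1.93×10^8 × 5.599 = 1.08×10^9 J/m².

1.08×10^9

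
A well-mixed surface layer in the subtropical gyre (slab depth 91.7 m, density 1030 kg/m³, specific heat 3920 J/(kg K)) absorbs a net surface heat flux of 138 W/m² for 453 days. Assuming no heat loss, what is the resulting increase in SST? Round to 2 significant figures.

Areal heat capacity C = ρ c_p D = 1030 × 3920 × 91.7 = 3.70×10^8 J/(m^2 K).
Net heat input Q = F Δt = 138 × (453 days × 86400 s/day) = 5.40×10^9 J/m².
ΔT = Q / C = 5.40×10^9 / 3.70×10^8 = 14.6 K.

15 K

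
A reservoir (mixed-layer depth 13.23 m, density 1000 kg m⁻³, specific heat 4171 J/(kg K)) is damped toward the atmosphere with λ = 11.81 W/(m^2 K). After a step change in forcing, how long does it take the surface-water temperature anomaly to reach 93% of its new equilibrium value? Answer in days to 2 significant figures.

Areal heat capacity C = ρ c_p D = 1000 × 4171 × 13.23 = 5.52×10^7 J m⁻² K⁻¹.
τ = C / λ = 5.52×10^7 / 11.81 = 4.67×10^6 s.
Fraction reached: 1 − e^(−t/τ) = 0.93 ⇒ t = −τ ln(1 − 0.93) = τ × 2.66.
t = 1.24×10^7 s = 144 days.

140 days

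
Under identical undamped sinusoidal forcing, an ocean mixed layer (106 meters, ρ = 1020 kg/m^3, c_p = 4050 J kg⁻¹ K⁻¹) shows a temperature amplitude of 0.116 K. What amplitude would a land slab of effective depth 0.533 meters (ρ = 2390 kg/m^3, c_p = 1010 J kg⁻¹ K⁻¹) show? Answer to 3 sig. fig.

39.5 K

C_ocean = 4.38×10^8 J/(m²·K); C_land = 1.29×10^6 J/(m²·K).
A ∝ 1/C ⇒ A_land = A_ocean × C_ocean/C_land = 0.116 × 340 = 39.5 K.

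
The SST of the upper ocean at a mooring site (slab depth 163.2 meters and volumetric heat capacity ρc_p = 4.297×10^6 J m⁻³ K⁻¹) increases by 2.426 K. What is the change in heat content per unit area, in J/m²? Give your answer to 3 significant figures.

1.70×10^9

Areal heat capacity C = ρc_p × D = 4.297×10^6 × 163.2 = 7.01×10^8 J m⁻² K⁻¹.
ΔQ = C ΔT = 7.01×10^8 × 2.426 = 1.70×10^9 J/m².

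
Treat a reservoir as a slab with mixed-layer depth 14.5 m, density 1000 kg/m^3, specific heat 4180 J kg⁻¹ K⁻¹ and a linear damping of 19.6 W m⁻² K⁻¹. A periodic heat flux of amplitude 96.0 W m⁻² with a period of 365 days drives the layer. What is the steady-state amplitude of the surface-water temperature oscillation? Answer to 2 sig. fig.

4.2 K

Areal heat capacity C = ρ c_p D = 1000 × 4180 × 14.5 = 6.06×10^7 J m⁻² K⁻¹.
Angular frequency ω = 2π / T = 2π / 3.15×10^7 s = 1.99×10^-7 s⁻¹.
√((Cω)² + λ²) = √((12.1)² + 19.6²) = 23.0 W/(m²·K).
Amplitude A = F₀ / √((Cω)²+λ²) = 96.0 / 23.0 = 4.17 K.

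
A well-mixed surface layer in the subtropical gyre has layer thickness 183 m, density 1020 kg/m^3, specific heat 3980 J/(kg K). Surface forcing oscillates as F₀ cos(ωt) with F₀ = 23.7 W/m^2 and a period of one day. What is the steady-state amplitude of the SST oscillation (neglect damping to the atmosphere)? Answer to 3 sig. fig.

Areal heat capacity C = ρ c_p D = 1020 × 3980 × 183 = 7.43×10^8 J/(m²·K).
Angular frequency ω = 2π / T = 2π / 86400 s = 7.27×10^-5 s⁻¹.
Cω = 7.43×10^8 × 7.27×10^-5 = 54000 W/(m²·K).
Amplitude A = F₀ / (Cω) = 23.7 / 54000 = 4.39×10^-4 K.

4.39×10^-4 K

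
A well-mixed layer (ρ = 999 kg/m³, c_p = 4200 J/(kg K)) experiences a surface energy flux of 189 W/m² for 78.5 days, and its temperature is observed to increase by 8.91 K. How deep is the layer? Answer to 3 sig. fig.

34.3 m

Heat input Q = F Δt = 189 × 6.78×10^6 s = 1.28×10^9 J/m².
Required areal heat capacity C = Q / ΔT = 1.44×10^8 J/(m²·K).
Depth D = C / (ρ c_p) = 1.44×10^8 / (999 × 4200) = 34.3 m.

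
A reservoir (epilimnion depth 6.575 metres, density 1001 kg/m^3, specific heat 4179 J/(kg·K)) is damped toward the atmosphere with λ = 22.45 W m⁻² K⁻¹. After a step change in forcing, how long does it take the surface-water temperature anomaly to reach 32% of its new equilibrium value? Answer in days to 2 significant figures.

5.5 days

Areal heat capacity C = ρ c_p D = 1001 × 4179 × 6.575 = 2.75×10^7 J/(m^2 K).
τ = C / λ = 2.75×10^7 / 22.45 = 1.23×10^6 s.
Fraction reached: 1 − e^(−t/τ) = 0.32 ⇒ t = −τ ln(1 − 0.32) = τ × 0.386.
t = 4.72×10^5 s = 5.47 days.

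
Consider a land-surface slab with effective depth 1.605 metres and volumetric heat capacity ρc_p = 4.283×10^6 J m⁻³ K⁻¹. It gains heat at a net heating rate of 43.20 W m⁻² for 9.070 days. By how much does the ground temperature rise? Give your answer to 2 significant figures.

4.9 K

Areal heat capacity C = ρc_p × D = 4.283×10^6 × 1.605 = 6.87×10^6 J/(m²·K).
Net heat input Q = F Δt = 43.20 × (9.070 days × 86400 s/day) = 3.39×10^7 J/m².
ΔT = Q / C = 3.39×10^7 / 6.87×10^6 = 4.92 K.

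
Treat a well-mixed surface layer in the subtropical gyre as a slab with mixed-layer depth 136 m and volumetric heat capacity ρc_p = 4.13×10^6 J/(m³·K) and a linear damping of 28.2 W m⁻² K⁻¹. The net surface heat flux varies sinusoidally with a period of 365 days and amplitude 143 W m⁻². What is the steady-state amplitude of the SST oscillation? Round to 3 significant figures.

Areal heat capacity C = ρc_p × D = 4.13×10^6 × 136 = 5.62×10^8 J/(m^2 K).
Angular frequency ω = 2π / T = 2π / 3.15×10^7 s = 1.99×10^-7 s⁻¹.
√((Cω)² + λ²) = √((112)² + 28.2²) = 115 W/(m²·K).
Amplitude A = F₀ / √((Cω)²+λ²) = 143 / 115 = 1.24 K.

1.24 K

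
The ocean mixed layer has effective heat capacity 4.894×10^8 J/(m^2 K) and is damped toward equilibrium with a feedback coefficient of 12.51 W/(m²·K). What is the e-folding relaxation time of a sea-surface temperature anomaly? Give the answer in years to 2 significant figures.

Areal heat capacity C = 4.894×10^8 J/(m^2 K) (given).
Relaxation time τ = C / λ = 4.89×10^8 / 12.51 = 3.91×10^7 s.
In years: 3.91×10^7 s / (3.156×10^7 s/year) = 1.24 years.

1.2 years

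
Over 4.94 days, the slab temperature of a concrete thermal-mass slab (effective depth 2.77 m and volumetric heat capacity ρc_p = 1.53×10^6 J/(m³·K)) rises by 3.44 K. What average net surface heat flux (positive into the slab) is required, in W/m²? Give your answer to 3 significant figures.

34.2

Areal heat capacity C = ρc_p × D = 1.53×10^6 × 2.77 = 4.24×10^6 J m⁻² K⁻¹.
Required heat per unit area: Q = C ΔT = 4.24×10^6 × 3.44 = 1.46×10^7 J/m².
Flux F = Q / Δt = 1.46×10^7 / 4.27×10^5 s = 34.2 W/m².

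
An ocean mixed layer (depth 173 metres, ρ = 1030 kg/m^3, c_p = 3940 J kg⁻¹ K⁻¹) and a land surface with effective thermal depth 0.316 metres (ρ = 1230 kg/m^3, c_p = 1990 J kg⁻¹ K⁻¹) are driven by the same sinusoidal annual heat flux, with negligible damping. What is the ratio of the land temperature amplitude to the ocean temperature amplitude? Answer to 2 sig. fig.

910

C_ocean = 1030 × 3940 × 173 = 7.02×10^8 J/(m²·K).
C_land = 1230 × 1990 × 0.316 = 7.73×10^5 J/(m²·K).
Undamped amplitude ∝ 1/C, so A_land/A_ocean = C_ocean/C_land = 908.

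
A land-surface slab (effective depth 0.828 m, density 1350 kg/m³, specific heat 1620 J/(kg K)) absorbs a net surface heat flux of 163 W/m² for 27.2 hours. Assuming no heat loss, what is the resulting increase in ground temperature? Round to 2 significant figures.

8.8 K

Areal heat capacity C = ρ c_p D = 1350 × 1620 × 0.828 = 1.81×10^6 J/(m²·K).
Net heat input Q = F Δt = 163 × (27.2 hours × 3600 s/hour) = 1.60×10^7 J/m².
ΔT = Q / C = 1.60×10^7 / 1.81×10^6 = 8.81 K.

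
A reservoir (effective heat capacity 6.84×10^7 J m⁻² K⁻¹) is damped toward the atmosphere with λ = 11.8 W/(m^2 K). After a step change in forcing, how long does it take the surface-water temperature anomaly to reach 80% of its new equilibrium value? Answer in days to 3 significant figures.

108 days

Areal heat capacity C = 6.84×10^7 J m⁻² K⁻¹ (given).
τ = C / λ = 6.84×10^7 / 11.8 = 5.80×10^6 s.
Fraction reached: 1 − e^(−t/τ) = 0.80 ⇒ t = −τ ln(1 − 0.80) = τ × 1.61.
t = 9.33×10^6 s = 108 days.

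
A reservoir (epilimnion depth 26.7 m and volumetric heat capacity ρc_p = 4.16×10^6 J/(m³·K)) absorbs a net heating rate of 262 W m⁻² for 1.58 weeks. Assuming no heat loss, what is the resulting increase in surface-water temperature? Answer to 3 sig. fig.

Areal heat capacity C = ρc_p × D = 4.16×10^6 × 26.7 = 1.11×10^8 J/(m^2 K).
Net heat input Q = F Δt = 262 × (1.58 weeks × 6.048×10^5 s/week) = 2.50×10^8 J/m².
ΔT = Q / C = 2.50×10^8 / 1.11×10^8 = 2.25 K.

2.25 K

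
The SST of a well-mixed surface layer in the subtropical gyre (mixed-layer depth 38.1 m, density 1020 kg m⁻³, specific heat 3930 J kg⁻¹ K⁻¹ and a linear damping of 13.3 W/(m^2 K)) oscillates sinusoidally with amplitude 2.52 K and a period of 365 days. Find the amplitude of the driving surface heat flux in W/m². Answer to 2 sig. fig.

84

Areal heat capacity C = ρ c_p D = 1020 × 3930 × 38.1 = 1.53×10^8 J m⁻² K⁻¹.
ω = 2π / 3.15×10^7 s = 1.99×10^-7 s⁻¹.
√((Cω)² + λ²) = √((30.4)² + 13.3²) = 33.2 W/(m²·K).
F₀ = A × √((Cω)²+λ²) = 2.52 × 33.2 = 83.7 W/m².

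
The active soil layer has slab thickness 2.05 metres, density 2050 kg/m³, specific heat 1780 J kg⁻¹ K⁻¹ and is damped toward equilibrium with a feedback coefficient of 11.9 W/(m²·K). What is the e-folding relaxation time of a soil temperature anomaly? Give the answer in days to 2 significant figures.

Areal heat capacity C = ρ c_p D = 2050 × 1780 × 2.05 = 7.48×10^6 J/(m²·K).
Relaxation time τ = C / λ = 7.48×10^6 / 11.9 = 6.29×10^5 s.
In days: 6.29×10^5 s / (86400 s/day) = 7.28 days.

7.3 days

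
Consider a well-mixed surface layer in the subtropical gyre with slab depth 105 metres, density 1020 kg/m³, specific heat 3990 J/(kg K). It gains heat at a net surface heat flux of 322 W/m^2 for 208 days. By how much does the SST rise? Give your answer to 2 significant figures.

Areal heat capacity C = ρ c_p D = 1020 × 3990 × 105 = 4.27×10^8 J/(m²·K).
Net heat input Q = F Δt = 322 × (208 days × 86400 s/day) = 5.79×10^9 J/m².
ΔT = Q / C = 5.79×10^9 / 4.27×10^8 = 13.5 K.

14 K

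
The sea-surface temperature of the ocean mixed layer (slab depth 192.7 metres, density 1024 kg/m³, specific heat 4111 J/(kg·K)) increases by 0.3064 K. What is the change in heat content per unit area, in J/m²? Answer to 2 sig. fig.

2.5×10^8

Areal heat capacity C = ρ c_p D = 1024 × 4111 × 192.7 = 8.11×10^8 J/(m²·K).
ΔQ = C ΔT = 8.11×10^8 × 0.3064 = 2.49×10^8 J/m².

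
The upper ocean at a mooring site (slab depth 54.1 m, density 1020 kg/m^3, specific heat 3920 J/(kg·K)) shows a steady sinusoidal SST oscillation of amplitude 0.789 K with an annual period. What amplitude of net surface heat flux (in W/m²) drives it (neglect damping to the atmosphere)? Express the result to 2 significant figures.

34

Areal heat capacity C = ρ c_p D = 1020 × 3920 × 54.1 = 2.16×10^8 J/(m^2 K).
ω = 2π / 3.15×10^7 s = 1.99×10^-7 s⁻¹.
Cω = 2.16×10^8 × 1.99×10^-7 = 43.1 W/(m²·K).
F₀ = A × Cω = 0.789 × 43.1 = 34.0 W/m².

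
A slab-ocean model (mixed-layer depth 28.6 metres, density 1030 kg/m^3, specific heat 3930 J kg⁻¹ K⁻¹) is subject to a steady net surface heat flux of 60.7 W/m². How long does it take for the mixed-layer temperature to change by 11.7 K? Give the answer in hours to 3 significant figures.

6200 hours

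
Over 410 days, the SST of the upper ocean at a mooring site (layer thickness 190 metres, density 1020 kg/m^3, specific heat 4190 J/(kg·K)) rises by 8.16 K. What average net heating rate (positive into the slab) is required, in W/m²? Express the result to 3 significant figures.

187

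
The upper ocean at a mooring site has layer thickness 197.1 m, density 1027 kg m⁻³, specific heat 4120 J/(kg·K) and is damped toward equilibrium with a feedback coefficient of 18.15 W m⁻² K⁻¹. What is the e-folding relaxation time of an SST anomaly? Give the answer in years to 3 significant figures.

1.46 years

Areal heat capacity C = ρ c_p D = 1027 × 4120 × 197.1 = 8.34×10^8 J/(m²·K).
Relaxation time τ = C / λ = 8.34×10^8 / 18.15 = 4.59×10^7 s.
In years: 4.59×10^7 s / (3.156×10^7 s/year) = 1.46 years.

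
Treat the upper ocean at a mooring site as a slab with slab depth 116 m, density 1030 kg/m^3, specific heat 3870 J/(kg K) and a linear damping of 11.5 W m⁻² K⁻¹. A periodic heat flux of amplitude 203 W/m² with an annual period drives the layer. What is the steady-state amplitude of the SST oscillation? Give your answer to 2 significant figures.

2.2 K

Areal heat capacity C = ρ c_p D = 1030 × 3870 × 116 = 4.62×10^8 J/(m^2 K).
Angular frequency ω = 2π / T = 2π / 3.15×10^7 s = 1.99×10^-7 s⁻¹.
√((Cω)² + λ²) = √((92.1)² + 11.5²) = 92.8 W/(m²·K).
Amplitude A = F₀ / √((Cω)²+λ²) = 203 / 92.8 = 2.19 K.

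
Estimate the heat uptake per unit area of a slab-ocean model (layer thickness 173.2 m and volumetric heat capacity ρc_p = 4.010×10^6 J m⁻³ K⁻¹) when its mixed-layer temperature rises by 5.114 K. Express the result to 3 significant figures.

3.55×10^9

Areal heat capacity C = ρc_p × D = 4.010×10^6 × 173.2 = 6.95×10^8 J m⁻² K⁻¹.
ΔQ = C ΔT = 6.95×10^8 × 5.114 = 3.55×10^9 J/m².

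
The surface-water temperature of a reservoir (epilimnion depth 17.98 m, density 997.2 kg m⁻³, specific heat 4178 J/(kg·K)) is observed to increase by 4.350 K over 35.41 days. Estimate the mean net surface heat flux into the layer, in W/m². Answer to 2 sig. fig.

110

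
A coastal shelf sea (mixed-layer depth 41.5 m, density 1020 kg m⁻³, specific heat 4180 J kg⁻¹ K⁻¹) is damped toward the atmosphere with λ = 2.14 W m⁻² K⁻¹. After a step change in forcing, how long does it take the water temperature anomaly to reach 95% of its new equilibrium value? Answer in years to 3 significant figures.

Areal heat capacity C = ρ c_p D = 1020 × 4180 × 41.5 = 1.77×10^8 J m⁻² K⁻¹.
τ = C / λ = 1.77×10^8 / 2.14 = 8.27×10^7 s.
Fraction reached: 1 − e^(−t/τ) = 0.95 ⇒ t = −τ ln(1 − 0.95) = τ × 3.00.
t = 2.48×10^8 s = 7.85 years.

7.85 years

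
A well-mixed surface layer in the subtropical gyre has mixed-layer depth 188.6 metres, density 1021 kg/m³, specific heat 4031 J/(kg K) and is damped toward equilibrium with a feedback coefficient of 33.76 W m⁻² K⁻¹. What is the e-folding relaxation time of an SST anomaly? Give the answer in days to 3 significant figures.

266 days

Areal heat capacity C = ρ c_p D = 1021 × 4031 × 188.6 = 7.76×10^8 J m⁻² K⁻¹.
Relaxation time τ = C / λ = 7.76×10^8 / 33.76 = 2.30×10^7 s.
In days: 2.30×10^7 s / (86400 s/day) = 266 days.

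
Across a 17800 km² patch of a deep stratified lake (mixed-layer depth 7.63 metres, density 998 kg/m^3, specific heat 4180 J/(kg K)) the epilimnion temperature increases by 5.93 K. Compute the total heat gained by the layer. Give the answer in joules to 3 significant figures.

3.36×10^18 J

Areal heat capacity C = ρ c_p D = 998 × 4180 × 7.63 = 3.18×10^7 J m⁻² K⁻¹.
Heat per unit area: q = C ΔT = 3.18×10^7 × 5.93 = 1.89×10^8 J/m².
Total heat: Q = q × A = 1.89×10^8 × (17800 × 10⁶ m²) = 3.36×10^18 J.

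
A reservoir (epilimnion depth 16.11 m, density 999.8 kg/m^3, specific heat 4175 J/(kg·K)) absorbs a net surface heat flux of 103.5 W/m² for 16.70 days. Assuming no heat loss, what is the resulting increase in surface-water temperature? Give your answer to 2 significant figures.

2.2 K

Areal heat capacity C = ρ c_p D = 999.8 × 4175 × 16.11 = 6.72×10^7 J/(m^2 K).
Net heat input Q = F Δt = 103.5 × (16.70 days × 86400 s/day) = 1.49×10^8 J/m².
ΔT = Q / C = 1.49×10^8 / 6.72×10^7 = 2.22 K.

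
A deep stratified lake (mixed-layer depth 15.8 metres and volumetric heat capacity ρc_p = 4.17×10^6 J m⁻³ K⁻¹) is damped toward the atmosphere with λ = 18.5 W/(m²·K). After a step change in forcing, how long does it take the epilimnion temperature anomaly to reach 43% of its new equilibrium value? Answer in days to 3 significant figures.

23.2 days

Areal heat capacity C = ρc_p × D = 4.17×10^6 × 15.8 = 6.59×10^7 J/(m²·K).
τ = C / λ = 6.59×10^7 / 18.5 = 3.56×10^6 s.
Fraction reached: 1 − e^(−t/τ) = 0.43 ⇒ t = −τ ln(1 − 0.43) = τ × 0.562.
t = 2.00×10^6 s = 23.2 days.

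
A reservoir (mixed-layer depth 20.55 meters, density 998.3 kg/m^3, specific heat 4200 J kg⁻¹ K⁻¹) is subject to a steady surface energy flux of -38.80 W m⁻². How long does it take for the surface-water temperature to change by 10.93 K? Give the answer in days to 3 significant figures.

Areal heat capacity C = ρ c_p D = 998.3 × 4200 × 20.55 = 8.62×10^7 J/(m²·K).
Time required: Δt = C ΔT / F = 8.62×10^7 × -10.93 / -38.80 = 2.43×10^7 s.
In days: 2.43×10^7 s / (86400 s/day) = 281 days.

281 days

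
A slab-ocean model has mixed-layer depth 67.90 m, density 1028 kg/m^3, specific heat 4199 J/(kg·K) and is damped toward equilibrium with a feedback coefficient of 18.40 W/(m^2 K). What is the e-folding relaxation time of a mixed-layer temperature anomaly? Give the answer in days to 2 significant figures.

Areal heat capacity C = ρ c_p D = 1028 × 4199 × 67.90 = 2.93×10^8 J m⁻² K⁻¹.
Relaxation time τ = C / λ = 2.93×10^8 / 18.40 = 1.59×10^7 s.
In days: 1.59×10^7 s / (86400 s/day) = 184 days.

180 days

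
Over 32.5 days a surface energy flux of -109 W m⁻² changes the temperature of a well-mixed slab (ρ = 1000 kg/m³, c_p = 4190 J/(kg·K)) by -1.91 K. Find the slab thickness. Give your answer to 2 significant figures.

38 m

Heat input Q = F Δt = -109 × 2.81×10^6 s = -3.06×10^8 J/m².
Required areal heat capacity C = Q / ΔT = 1.60×10^8 J/(m²·K).
Depth D = C / (ρ c_p) = 1.60×10^8 / (1000 × 4190) = 38.2 m.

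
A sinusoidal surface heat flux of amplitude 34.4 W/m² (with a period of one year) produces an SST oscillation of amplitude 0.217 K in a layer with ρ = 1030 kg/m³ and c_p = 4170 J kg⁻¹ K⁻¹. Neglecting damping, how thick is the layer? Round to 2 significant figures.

190 m

ω = 2π / 3.15×10^7 s = 1.99×10^-7 s⁻¹.
Required C = F₀ / (A ω) = 34.4 / (0.217 × 1.99×10^-7) = 7.96×10^8 J/(m²·K).
D = C / (ρ c_p) = 7.96×10^8 / (1030 × 4170) = 185 m.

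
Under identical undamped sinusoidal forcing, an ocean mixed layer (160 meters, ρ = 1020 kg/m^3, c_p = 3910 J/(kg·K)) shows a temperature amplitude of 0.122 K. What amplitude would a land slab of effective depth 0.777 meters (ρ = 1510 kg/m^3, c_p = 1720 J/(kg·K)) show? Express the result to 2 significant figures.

C_ocean = 6.38×10^8 J/(m²·K); C_land = 2.02×10^6 J/(m²·K).
A ∝ 1/C ⇒ A_land = A_ocean × C_ocean/C_land = 0.122 × 316 = 38.6 K.

39 K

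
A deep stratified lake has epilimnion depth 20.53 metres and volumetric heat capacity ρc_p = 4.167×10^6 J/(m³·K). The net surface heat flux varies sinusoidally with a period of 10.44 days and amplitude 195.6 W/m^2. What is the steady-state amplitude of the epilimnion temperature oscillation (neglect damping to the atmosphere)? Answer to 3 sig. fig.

0.328 K

Areal heat capacity C = ρc_p × D = 4.167×10^6 × 20.53 = 8.55×10^7 J/(m²·K).
Angular frequency ω = 2π / T = 2π / 9.02×10^5 s = 6.97×10^-6 s⁻¹.
Cω = 8.55×10^7 × 6.97×10^-6 = 596 W/(m²·K).
Amplitude A = F₀ / (Cω) = 195.6 / 596 = 0.328 K.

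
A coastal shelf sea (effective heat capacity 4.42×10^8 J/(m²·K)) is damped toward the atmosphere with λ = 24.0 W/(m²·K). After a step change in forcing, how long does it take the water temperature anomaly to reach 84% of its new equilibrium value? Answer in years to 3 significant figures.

1.07 years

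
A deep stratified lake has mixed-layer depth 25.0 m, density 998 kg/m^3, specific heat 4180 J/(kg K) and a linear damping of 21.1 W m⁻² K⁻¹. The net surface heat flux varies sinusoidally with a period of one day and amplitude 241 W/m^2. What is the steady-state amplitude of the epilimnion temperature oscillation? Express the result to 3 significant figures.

0.0318 K

Areal heat capacity C = ρ c_p D = 998 × 4180 × 25.0 = 1.04×10^8 J/(m²·K).
Angular frequency ω = 2π / T = 2π / 86400 s = 7.27×10^-5 s⁻¹.
√((Cω)² + λ²) = √((7580)² + 21.1²) = 7580 W/(m²·K).
Amplitude A = F₀ / √((Cω)²+λ²) = 241 / 7580 = 0.0318 K.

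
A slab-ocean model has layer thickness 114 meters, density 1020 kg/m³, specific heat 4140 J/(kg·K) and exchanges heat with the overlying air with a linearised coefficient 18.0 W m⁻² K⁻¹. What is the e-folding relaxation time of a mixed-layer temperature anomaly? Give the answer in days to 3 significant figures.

Areal heat capacity C = ρ c_p D = 1020 × 4140 × 114 = 4.81×10^8 J m⁻² K⁻¹.
Relaxation time τ = C / λ = 4.81×10^8 / 18.0 = 2.67×10^7 s.
In days: 2.67×10^7 s / (86400 s/day) = 310 days.

310 days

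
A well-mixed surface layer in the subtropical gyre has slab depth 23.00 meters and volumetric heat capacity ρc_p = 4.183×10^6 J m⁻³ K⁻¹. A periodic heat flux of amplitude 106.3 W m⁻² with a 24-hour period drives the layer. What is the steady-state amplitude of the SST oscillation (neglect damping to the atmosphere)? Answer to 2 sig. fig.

0.015 K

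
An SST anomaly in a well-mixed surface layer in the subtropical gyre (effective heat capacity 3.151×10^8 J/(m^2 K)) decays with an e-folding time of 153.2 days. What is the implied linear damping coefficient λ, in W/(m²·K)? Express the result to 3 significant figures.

23.8

Areal heat capacity C = 3.151×10^8 J/(m^2 K) (given).
τ = 153.2 days = 1.32×10^7 s.
λ = C / τ = 3.15×10^8 / 1.32×10^7 = 23.8 W/(m²·K).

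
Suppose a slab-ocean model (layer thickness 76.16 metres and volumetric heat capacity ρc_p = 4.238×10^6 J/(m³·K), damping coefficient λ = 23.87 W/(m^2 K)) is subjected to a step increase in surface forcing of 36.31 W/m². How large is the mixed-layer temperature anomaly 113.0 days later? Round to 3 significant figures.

0.782 K

Areal heat capacity C = ρc_p × D = 4.238×10^6 × 76.16 = 3.23×10^8 J/(m²·K).
τ = C / λ = 3.23×10^8 / 23.87 = 1.35×10^7 s.
Equilibrium anomaly ΔT_eq = F / λ = 36.31 / 23.87 = 1.52 K.
t = 113.0 days = 9.76×10^6 s, so t/τ = 0.722.
ΔT(t) = ΔT_eq (1 − e^(−t/τ)) = 1.52 × (1 − e^−0.722) = 0.782 K.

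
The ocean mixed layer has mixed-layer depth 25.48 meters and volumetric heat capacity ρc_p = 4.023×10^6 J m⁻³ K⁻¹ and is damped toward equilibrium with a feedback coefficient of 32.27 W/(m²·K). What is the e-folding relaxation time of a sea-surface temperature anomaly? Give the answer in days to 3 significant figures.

Areal heat capacity C = ρc_p × D = 4.023×10^6 × 25.48 = 1.03×10^8 J m⁻² K⁻¹.
Relaxation time τ = C / λ = 1.03×10^8 / 32.27 = 3.18×10^6 s.
In days: 3.18×10^6 s / (86400 s/day) = 36.8 days.

36.8 days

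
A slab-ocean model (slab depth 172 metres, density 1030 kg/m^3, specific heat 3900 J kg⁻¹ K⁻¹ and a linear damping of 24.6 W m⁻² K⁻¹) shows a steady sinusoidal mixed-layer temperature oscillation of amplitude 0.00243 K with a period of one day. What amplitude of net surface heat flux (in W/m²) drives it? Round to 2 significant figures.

Areal heat capacity C = ρ c_p D = 1030 × 3900 × 172 = 6.91×10^8 J m⁻² K⁻¹.
ω = 2π / 86400 s = 7.27×10^-5 s⁻¹.
√((Cω)² + λ²) = √((50200)² + 24.6²) = 50200 W/(m²·K).
F₀ = A × √((Cω)²+λ²) = 0.00243 × 50200 = 122 W/m².

120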